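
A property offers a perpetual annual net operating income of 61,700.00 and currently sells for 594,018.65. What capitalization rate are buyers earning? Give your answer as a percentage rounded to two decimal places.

10.39%

P = C/r ⇒ r = C/P = 61,700.00/594,018.65 = 0.103869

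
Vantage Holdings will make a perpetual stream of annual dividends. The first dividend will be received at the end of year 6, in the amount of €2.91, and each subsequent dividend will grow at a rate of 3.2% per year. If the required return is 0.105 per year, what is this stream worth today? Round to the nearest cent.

€24.20

Value at end of year 5: C₁ / (r − g) = €2.91 / (0.105 − 0.032) = €39.8630
Discount to today: PV = €39.8630 / (1 + 0.105)^5 = €39.8630 / 1.647447 = €24.20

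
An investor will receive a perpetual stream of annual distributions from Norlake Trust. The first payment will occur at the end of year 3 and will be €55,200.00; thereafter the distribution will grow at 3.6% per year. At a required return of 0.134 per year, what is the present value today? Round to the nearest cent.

€438012.89

Value at end of year 2: C₁ / (r − g) = €55,200.00 / (0.134 − 0.036) = €563,265.3061
Discount to today: PV = €563,265.3061 / (1 + 0.134)^2 = €563,265.3061 / 1.285956 = €438,012.89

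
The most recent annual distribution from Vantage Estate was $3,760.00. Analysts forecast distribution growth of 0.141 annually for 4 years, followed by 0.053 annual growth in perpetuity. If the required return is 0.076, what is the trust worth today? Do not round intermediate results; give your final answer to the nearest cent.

$235114.41

D_1 = 4290.16000
D_2 = 4895.07256
D_3 = 5585.27779
D_4 = 6372.80196
Terminal value at year 4: TV = D_4×(1+g_2)/(r−g_2) = 6710.56046/0.023 = 291763.49841
P_0 = D_1/(1+r)^1 + D_2/(1+r)^2 + D_3/(1+r)^3 + D_4/(1+r)^4 + TV/(1+r)^4
    = 3987.13755 + 4227.99623 + 4483.40492 + 4754.24258 + 217661.62765 = 235114.40892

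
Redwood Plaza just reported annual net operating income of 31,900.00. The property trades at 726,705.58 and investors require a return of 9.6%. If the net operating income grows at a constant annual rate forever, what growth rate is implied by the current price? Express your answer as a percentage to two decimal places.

P = D₀(1+g)/(r−g) ⇒ P(r−g) = D₀(1+g) ⇒ g(P+D₀) = P·r − D₀
g = (P·r − D₀)/(P + D₀) = (726,705.58×0.096 − 31,900.00) / (726,705.58 + 31,900.00) = 0.049912

4.99%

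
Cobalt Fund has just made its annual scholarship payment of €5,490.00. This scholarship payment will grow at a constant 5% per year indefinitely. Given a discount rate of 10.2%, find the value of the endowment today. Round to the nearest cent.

€110855.77

D₁ = D₀ × (1 + g) = €5,490.00 × 1.05 = €5,764.5000
Growing perpetuity: P = D₁ / (r − g) = €5,764.5000 / (0.102 − 0.05) = €110,855.77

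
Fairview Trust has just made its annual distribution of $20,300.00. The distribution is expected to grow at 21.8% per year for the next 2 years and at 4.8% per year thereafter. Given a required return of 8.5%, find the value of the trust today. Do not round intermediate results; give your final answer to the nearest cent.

$772957.45

D_1 = 24725.40000
D_2 = 30115.53720
Terminal value at year 2: TV = D_2×(1+g_2)/(r−g_2) = 31561.08299/0.037 = 853002.24285
P_0 = D_1/(1+r)^1 + D_2/(1+r)^2 + TV/(1+r)^2
    = 22788.38710 + 25581.80229 + 724587.26484 = 772957.45423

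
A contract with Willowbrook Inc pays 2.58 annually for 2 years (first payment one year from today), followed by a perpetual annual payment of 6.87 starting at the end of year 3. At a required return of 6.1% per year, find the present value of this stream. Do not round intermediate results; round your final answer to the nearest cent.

PV of 2-year annuity: 2.58 × [1 − (1+0.061)^−2] / 0.061 = 4.72353
Perpetuity value at year 2: 6.87 / 0.061 = 112.62295
PV of perpetuity: 112.62295 / (1+0.061)^2 = 100.04517
Total PV = 4.72353 + 100.04517 = 104.76870

104.77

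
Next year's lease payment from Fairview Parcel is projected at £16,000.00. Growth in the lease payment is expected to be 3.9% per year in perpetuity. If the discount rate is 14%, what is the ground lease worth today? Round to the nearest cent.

£158415.84

Growing perpetuity: P = D₁ / (r − g) = £16,000.0000 / (0.14 − 0.039) = £158,415.84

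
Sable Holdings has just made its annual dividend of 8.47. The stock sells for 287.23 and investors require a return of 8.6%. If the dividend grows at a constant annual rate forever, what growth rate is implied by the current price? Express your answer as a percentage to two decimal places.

5.49%

P = D₀(1+g)/(r−g) ⇒ P(r−g) = D₀(1+g) ⇒ g(P+D₀) = P·r − D₀
g = (P·r − D₀)/(P + D₀) = (287.23×0.086 − 8.47) / (287.23 + 8.47) = 0.054893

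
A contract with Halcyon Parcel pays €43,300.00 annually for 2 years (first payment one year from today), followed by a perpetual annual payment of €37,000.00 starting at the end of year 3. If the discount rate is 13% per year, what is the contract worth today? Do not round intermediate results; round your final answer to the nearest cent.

PV of 2-year annuity: €43,300.00 × [1 − (1+0.13)^−2] / 0.13 = 72228.83546
Perpetuity value at year 2: €37,000.00 / 0.13 = 284615.38462
PV of perpetuity: 284615.38462 / (1+0.13)^2 = 222895.59450
Total PV = 72228.83546 + 222895.59450 = 295124.42996

€295124.43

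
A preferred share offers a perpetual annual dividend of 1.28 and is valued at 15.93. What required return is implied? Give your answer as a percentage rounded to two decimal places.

8.04%

P = C/r ⇒ r = C/P = 1.28/15.93 = 0.080352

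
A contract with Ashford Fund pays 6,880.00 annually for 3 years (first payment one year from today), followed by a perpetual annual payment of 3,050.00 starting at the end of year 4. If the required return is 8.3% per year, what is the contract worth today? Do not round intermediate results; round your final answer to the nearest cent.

PV of 3-year annuity: 6,880.00 × [1 − (1+0.083)^−3] / 0.083 = 17634.88609
Perpetuity value at year 3: 3,050.00 / 0.083 = 36746.98795
PV of perpetuity: 36746.98795 / (1+0.083)^3 = 28929.19688
Total PV = 17634.88609 + 28929.19688 = 46564.08297

46564.08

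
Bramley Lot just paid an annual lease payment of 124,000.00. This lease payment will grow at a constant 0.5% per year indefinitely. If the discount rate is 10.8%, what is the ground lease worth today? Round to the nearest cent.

1209902.91

D₁ = D₀ × (1 + g) = 124,000.00 × 1.005 = 124,620.0000
Growing perpetuity: P = D₁ / (r − g) = 124,620.0000 / (0.108 − 0.005) = 1,209,902.91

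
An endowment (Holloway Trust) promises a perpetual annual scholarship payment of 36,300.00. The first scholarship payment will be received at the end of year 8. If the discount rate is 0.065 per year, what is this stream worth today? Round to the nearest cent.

Value at end of year 7: C / r = 36,300.00 / 0.065 = 558,461.5385
Discount to today: PV = 558,461.5385 / (1 + 0.065)^7 = 558,461.5385 / 1.553987 = 359,373.47

359373.47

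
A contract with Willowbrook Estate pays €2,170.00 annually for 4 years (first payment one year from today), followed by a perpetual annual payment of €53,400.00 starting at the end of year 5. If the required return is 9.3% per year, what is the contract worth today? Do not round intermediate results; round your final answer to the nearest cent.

PV of 4-year annuity: €2,170.00 × [1 − (1+0.093)^−4] / 0.093 = 6984.14723
Perpetuity value at year 4: €53,400.00 / 0.093 = 574193.54839
PV of perpetuity: 574193.54839 / (1+0.093)^4 = 402325.59356
Total PV = 6984.14723 + 402325.59356 = 409309.74078

€409309.74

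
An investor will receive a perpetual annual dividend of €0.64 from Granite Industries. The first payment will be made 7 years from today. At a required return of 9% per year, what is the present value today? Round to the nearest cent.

Value at end of year 6: C / r = €0.64 / 0.09 = €7.1111
Discount to today: PV = €7.1111 / (1 + 0.09)^6 = €7.1111 / 1.677100 = €4.24

€4.24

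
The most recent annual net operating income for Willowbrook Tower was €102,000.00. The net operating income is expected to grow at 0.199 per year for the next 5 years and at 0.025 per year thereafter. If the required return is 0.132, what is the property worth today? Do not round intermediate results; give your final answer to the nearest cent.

€1910606.65

D_1 = 122298.00000
D_2 = 146635.30200
D_3 = 175815.72710
D_4 = 210803.05679
D_5 = 252752.86509
Terminal value at year 5: TV = D_5×(1+g_2)/(r−g_2) = 259071.68672/0.107 = 2421230.71700
P_0 = D_1/(1+r)^1 + D_2/(1+r)^2 + D_3/(1+r)^3 + D_4/(1+r)^4 + D_5/(1+r)^5 + TV/(1+r)^5
    = 108037.10247 + 114431.52462 + 121204.41521 + 128378.17476 + 135976.52963 + 1302578.90535 = 1910606.65205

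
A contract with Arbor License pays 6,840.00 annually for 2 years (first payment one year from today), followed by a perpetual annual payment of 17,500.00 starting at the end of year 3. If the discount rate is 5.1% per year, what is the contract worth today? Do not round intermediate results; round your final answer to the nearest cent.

323343.99

PV of 2-year annuity: 6,840.00 × [1 − (1+0.051)^−2] / 0.051 = 12700.36873
Perpetuity value at year 2: 17,500.00 / 0.051 = 343137.25490
PV of perpetuity: 343137.25490 / (1+0.051)^2 = 310643.62145
Total PV = 12700.36873 + 310643.62145 = 323343.99018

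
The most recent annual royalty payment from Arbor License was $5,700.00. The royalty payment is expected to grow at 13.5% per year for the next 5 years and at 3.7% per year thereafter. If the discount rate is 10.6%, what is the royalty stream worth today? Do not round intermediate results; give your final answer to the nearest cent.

$128322.60

D_1 = 6469.50000
D_2 = 7342.88250
D_3 = 8334.17164
D_4 = 9459.28481
D_5 = 10736.28826
Terminal value at year 5: TV = D_5×(1+g_2)/(r−g_2) = 11133.53092/0.069 = 161355.52063
P_0 = D_1/(1+r)^1 + D_2/(1+r)^2 + D_3/(1+r)^3 + D_4/(1+r)^4 + D_5/(1+r)^5 + TV/(1+r)^5
    = 5849.45750 + 6002.83388 + 6160.23187 + 6321.75694 + 6487.51729 + 97500.80337 = 128322.60085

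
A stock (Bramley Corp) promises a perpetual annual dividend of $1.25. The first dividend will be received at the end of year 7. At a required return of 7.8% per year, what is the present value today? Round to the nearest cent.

$10.21

Value at end of year 6: C / r = $1.25 / 0.078 = $16.0256
Discount to today: PV = $16.0256 / (1 + 0.078)^6 = $16.0256 / 1.569324 = $10.21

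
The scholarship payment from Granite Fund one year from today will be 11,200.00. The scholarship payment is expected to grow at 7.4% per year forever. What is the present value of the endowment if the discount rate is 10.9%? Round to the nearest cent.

320000.00

Growing perpetuity: P = D₁ / (r − g) = 11,200.0000 / (0.109 − 0.074) = 320,000.00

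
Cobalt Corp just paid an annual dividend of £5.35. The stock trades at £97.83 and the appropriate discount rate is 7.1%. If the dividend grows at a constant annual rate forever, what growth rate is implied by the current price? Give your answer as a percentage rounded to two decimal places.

1.55%

P = D₀(1+g)/(r−g) ⇒ P(r−g) = D₀(1+g) ⇒ g(P+D₀) = P·r − D₀
g = (P·r − D₀)/(P + D₀) = (£97.83×0.071 − £5.35) / (£97.83 + £5.35) = 0.015467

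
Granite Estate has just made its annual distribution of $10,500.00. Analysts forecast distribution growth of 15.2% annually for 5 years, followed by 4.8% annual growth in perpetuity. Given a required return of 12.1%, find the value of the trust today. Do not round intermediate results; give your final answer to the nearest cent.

$229786.95

D_1 = 12096.00000
D_2 = 13934.59200
D_3 = 16052.64998
D_4 = 18492.65278
D_5 = 21303.53600
Terminal value at year 5: TV = D_5×(1+g_2)/(r−g_2) = 22326.10573/0.073 = 305837.06483
P_0 = D_1/(1+r)^1 + D_2/(1+r)^2 + D_3/(1+r)^3 + D_4/(1+r)^4 + D_5/(1+r)^5 + TV/(1+r)^5
    = 10790.36574 + 11088.76123 + 11395.40851 + 11710.53577 + 12034.37753 + 172767.50205 = 229786.95083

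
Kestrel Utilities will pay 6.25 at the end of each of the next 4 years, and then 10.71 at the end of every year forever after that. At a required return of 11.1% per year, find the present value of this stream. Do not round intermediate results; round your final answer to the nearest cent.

82.68

PV of 4-year annuity: 6.25 × [1 − (1+0.111)^−4] / 0.111 = 19.34896
Perpetuity value at year 4: 10.71 / 0.111 = 96.48649
PV of perpetuity: 96.48649 / (1+0.111)^4 = 63.33011
Total PV = 19.34896 + 63.33011 = 82.67907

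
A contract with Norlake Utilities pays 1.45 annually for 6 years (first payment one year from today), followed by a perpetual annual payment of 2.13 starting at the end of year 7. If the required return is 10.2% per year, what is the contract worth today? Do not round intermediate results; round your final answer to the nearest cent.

17.94

PV of 6-year annuity: 1.45 × [1 − (1+0.102)^−6] / 0.102 = 6.27829
Perpetuity value at year 6: 2.13 / 0.102 = 20.88235
PV of perpetuity: 20.88235 / (1+0.102)^6 = 11.65977
Total PV = 6.27829 + 11.65977 = 17.93805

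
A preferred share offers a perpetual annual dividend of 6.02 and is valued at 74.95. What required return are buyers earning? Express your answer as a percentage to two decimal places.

P = C/r ⇒ r = C/P = 6.02/74.95 = 0.080320

8.03%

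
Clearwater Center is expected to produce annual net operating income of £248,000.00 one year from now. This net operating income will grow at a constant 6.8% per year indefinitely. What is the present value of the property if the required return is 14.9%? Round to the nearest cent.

£3061728.40

Growing perpetuity: P = D₁ / (r − g) = £248,000.0000 / (0.149 − 0.068) = £3,061,728.40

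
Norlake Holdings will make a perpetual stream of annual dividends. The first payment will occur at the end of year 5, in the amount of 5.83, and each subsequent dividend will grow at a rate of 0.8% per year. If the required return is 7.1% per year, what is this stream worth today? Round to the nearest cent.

Value at end of year 4: C₁ / (r − g) = 5.83 / (0.071 − 0.008) = 92.5397
Discount to today: PV = 92.5397 / (1 + 0.071)^4 = 92.5397 / 1.315703 = 70.33

70.33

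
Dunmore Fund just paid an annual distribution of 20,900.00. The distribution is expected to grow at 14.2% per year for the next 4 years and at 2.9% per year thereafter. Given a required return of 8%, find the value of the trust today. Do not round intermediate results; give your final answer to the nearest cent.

D_1 = 23867.80000
D_2 = 27257.02760
D_3 = 31127.52552
D_4 = 35547.63414
Terminal value at year 4: TV = D_4×(1+g_2)/(r−g_2) = 36578.51553/0.051 = 717225.79477
P_0 = D_1/(1+r)^1 + D_2/(1+r)^2 + D_3/(1+r)^3 + D_4/(1+r)^4 + TV/(1+r)^4
    = 22099.81481 + 23368.50789 + 24710.03334 + 26128.57229 + 527182.37035 = 623489.29868

623489.30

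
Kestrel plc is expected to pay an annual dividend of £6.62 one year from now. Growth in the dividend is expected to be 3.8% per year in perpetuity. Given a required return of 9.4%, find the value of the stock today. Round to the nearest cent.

Growing perpetuity: P = D₁ / (r − g) = £6.6200 / (0.094 − 0.038) = £118.21

£118.21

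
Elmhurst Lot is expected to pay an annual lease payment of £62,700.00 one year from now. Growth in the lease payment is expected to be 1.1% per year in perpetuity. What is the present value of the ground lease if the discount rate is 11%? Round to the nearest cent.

£633333.33

Growing perpetuity: P = D₁ / (r − g) = £62,700.0000 / (0.11 − 0.011) = £633,333.33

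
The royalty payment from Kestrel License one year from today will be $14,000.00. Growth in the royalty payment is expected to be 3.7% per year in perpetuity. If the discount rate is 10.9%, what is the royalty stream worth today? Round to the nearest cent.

Growing perpetuity: P = D₁ / (r − g) = $14,000.0000 / (0.109 − 0.037) = $194,444.44

$194444.44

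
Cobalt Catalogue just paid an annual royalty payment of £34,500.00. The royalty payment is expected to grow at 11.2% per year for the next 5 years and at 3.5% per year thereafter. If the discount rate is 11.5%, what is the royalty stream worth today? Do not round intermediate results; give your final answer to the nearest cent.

£611483.96

D_1 = 38364.00000
D_2 = 42660.76800
D_3 = 47438.77402
D_4 = 52751.91671
D_5 = 58660.13138
Terminal value at year 5: TV = D_5×(1+g_2)/(r−g_2) = 60713.23598/0.08 = 758915.44969
P_0 = D_1/(1+r)^1 + D_2/(1+r)^2 + D_3/(1+r)^3 + D_4/(1+r)^4 + D_5/(1+r)^5 + TV/(1+r)^5
    = 34407.17489 + 34314.59953 + 34222.27325 + 34130.19539 + 34038.36527 + 440371.35062 = 611483.95894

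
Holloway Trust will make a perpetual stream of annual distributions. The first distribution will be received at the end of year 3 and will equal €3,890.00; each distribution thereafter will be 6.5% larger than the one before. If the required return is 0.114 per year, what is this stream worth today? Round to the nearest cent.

Value at end of year 2: C₁ / (r − g) = €3,890.00 / (0.114 − 0.065) = €79,387.7551
Discount to today: PV = €79,387.7551 / (1 + 0.114)^2 = €79,387.7551 / 1.240996 = €63,971.00

€63971.00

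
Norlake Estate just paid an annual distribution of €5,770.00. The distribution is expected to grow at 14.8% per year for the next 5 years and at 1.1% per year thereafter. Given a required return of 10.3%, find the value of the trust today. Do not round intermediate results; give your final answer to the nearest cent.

D_1 = 6623.96000
D_2 = 7604.30608
D_3 = 8729.74338
D_4 = 10021.74540
D_5 = 11504.96372
Terminal value at year 5: TV = D_5×(1+g_2)/(r−g_2) = 11631.51832/0.092 = 126429.54696
P_0 = D_1/(1+r)^1 + D_2/(1+r)^2 + D_3/(1+r)^3 + D_4/(1+r)^4 + D_5/(1+r)^5 + TV/(1+r)^5
    = 6005.40345 + 6250.41084 + 6505.41400 + 6770.82074 + 7047.05549 + 77441.01197 = 110020.11648

€110020.12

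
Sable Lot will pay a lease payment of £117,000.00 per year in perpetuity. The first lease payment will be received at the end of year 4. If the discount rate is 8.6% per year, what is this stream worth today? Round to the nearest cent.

£1062179.55

Value at end of year 3: C / r = £117,000.00 / 0.086 = £1,360,465.1163
Discount to today: PV = £1,360,465.1163 / (1 + 0.086)^3 = £1,360,465.1163 / 1.280824 = £1,062,179.55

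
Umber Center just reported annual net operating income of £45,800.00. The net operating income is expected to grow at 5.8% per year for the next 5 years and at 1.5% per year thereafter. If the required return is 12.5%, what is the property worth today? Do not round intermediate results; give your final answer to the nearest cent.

D_1 = 48456.40000
D_2 = 51266.87120
D_3 = 54240.34973
D_4 = 57386.29001
D_5 = 60714.69483
Terminal value at year 5: TV = D_5×(1+g_2)/(r−g_2) = 61625.41526/0.11 = 560231.04779
P_0 = D_1/(1+r)^1 + D_2/(1+r)^2 + D_3/(1+r)^3 + D_4/(1+r)^4 + D_5/(1+r)^5 + TV/(1+r)^5
    = 43072.35556 + 40507.15749 + 38094.73122 + 35825.97834 + 33692.34230 + 310888.43120 = 502080.99611

£502081.00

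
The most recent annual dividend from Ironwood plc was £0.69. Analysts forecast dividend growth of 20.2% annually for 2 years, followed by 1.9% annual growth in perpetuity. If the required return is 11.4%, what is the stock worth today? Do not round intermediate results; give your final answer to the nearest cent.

£10.16

D_1 = 0.82938
D_2 = 0.99691
Terminal value at year 2: TV = D_2×(1+g_2)/(r−g_2) = 1.01586/0.095 = 10.69322
P_0 = D_1/(1+r)^1 + D_2/(1+r)^2 + TV/(1+r)^2
    = 0.74451 + 0.80332 + 8.61665 = 10.16447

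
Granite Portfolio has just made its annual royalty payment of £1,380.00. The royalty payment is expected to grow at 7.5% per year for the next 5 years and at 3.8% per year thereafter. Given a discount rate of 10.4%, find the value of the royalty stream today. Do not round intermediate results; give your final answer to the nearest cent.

£25373.87

D_1 = 1483.50000
D_2 = 1594.76250
D_3 = 1714.36969
D_4 = 1842.94741
D_5 = 1981.16847
Terminal value at year 5: TV = D_5×(1+g_2)/(r−g_2) = 2056.45287/0.066 = 31158.37685
P_0 = D_1/(1+r)^1 + D_2/(1+r)^2 + D_3/(1+r)^3 + D_4/(1+r)^4 + D_5/(1+r)^5 + TV/(1+r)^5
    = 1343.75000 + 1308.45222 + 1274.08164 + 1240.61392 + 1208.02533 + 18998.94383 = 25373.86694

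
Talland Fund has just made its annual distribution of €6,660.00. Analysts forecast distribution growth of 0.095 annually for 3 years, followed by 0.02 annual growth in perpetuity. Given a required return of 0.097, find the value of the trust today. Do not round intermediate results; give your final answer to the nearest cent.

€107648.96

D_1 = 7292.70000
D_2 = 7985.50650
D_3 = 8744.12962
Terminal value at year 3: TV = D_3×(1+g_2)/(r−g_2) = 8919.01221/0.077 = 115831.32740
P_0 = D_1/(1+r)^1 + D_2/(1+r)^2 + D_3/(1+r)^3 + TV/(1+r)^3
    = 6647.85779 + 6635.73773 + 6623.63975 + 87741.72140 = 107648.95667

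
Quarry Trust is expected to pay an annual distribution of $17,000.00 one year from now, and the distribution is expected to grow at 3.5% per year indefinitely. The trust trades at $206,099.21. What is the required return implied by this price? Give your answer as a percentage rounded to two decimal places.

P = D₁/(r − g) ⇒ r = D₁/P + g = $17,000.0000/$206,099.21 + 0.035 = 0.082485 + 0.035 = 0.117485

11.75%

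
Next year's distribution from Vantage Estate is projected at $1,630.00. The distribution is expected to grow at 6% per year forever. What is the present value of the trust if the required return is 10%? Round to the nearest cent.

Growing perpetuity: P = D₁ / (r − g) = $1,630.0000 / (0.1 − 0.06) = $40,750.00

$40750.00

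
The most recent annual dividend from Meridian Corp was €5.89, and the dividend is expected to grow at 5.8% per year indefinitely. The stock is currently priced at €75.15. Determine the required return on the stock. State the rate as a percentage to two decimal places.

14.09%

D₁ = €5.89 × 1.058 = €6.2316
P = D₁/(r − g) ⇒ r = D₁/P + g = €6.2316/€75.15 + 0.058 = 0.082922 + 0.058 = 0.140922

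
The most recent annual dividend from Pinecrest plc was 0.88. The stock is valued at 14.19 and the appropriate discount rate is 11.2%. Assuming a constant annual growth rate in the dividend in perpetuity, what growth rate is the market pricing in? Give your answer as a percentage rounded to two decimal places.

P = D₀(1+g)/(r−g) ⇒ P(r−g) = D₀(1+g) ⇒ g(P+D₀) = P·r − D₀
g = (P·r − D₀)/(P + D₀) = (14.19×0.112 − 0.88) / (14.19 + 0.88) = 0.047066

4.71%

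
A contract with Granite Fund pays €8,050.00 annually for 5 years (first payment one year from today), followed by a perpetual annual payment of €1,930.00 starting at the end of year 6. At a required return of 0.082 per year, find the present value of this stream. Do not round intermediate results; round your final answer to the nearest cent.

PV of 5-year annuity: €8,050.00 × [1 − (1+0.082)^−5] / 0.082 = 31972.60130
Perpetuity value at year 5: €1,930.00 / 0.082 = 23536.58537
PV of perpetuity: 23536.58537 / (1+0.082)^5 = 15871.10456
Total PV = 31972.60130 + 15871.10456 = 47843.70585

€47843.71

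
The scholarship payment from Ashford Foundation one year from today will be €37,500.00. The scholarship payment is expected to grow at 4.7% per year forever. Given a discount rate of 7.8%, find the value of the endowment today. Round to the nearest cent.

€1209677.42

Growing perpetuity: P = D₁ / (r − g) = €37,500.0000 / (0.078 − 0.047) = €1,209,677.42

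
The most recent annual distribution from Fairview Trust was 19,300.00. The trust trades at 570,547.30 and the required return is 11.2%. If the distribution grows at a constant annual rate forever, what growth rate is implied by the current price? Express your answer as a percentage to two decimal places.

7.56%

P = D₀(1+g)/(r−g) ⇒ P(r−g) = D₀(1+g) ⇒ g(P+D₀) = P·r − D₀
g = (P·r − D₀)/(P + D₀) = (570,547.30×0.112 − 19,300.00) / (570,547.30 + 19,300.00) = 0.075615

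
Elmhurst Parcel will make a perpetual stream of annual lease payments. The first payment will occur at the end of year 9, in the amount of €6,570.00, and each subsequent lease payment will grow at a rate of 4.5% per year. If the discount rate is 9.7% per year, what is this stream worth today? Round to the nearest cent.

Value at end of year 8: C₁ / (r − g) = €6,570.00 / (0.097 − 0.045) = €126,346.1538
Discount to today: PV = €126,346.1538 / (1 + 0.097)^8 = €126,346.1538 / 2.097264 = €60,243.33

€60243.33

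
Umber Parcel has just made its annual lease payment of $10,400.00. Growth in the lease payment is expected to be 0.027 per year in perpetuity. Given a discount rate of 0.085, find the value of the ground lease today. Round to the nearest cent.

$184151.72

D₁ = D₀ × (1 + g) = $10,400.00 × 1.027 = $10,680.8000
Growing perpetuity: P = D₁ / (r − g) = $10,680.8000 / (0.085 − 0.027) = $184,151.72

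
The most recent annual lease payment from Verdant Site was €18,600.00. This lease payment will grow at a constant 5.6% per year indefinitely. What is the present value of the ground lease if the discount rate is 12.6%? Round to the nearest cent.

D₁ = D₀ × (1 + g) = €18,600.00 × 1.056 = €19,641.6000
Growing perpetuity: P = D₁ / (r − g) = €19,641.6000 / (0.126 − 0.056) = €280,594.29

€280594.29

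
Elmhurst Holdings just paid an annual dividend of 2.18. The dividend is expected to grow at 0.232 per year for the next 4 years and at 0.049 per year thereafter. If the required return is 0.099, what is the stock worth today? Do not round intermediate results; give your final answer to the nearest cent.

83.93

D_1 = 2.68576
D_2 = 3.30886
D_3 = 4.07651
D_4 = 5.02226
Terminal value at year 4: TV = D_4×(1+g_2)/(r−g_2) = 5.26835/0.05 = 105.36705
P_0 = D_1/(1+r)^1 + D_2/(1+r)^2 + D_3/(1+r)^3 + D_4/(1+r)^4 + TV/(1+r)^4
    = 2.44382 + 2.73957 + 3.07111 + 3.44277 + 72.22941 = 83.92668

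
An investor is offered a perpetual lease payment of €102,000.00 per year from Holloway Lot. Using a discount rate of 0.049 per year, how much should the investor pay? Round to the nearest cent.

€2081632.65

Level perpetuity: PV = C / r = €102,000.00 / 0.049 = €2,081,632.65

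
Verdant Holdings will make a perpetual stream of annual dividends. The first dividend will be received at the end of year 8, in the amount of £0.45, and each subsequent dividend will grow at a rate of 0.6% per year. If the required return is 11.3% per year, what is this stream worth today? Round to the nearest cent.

Value at end of year 7: C₁ / (r − g) = £0.45 / (0.113 − 0.006) = £4.2056
Discount to today: PV = £4.2056 / (1 + 0.113)^7 = £4.2056 / 2.115759 = £1.99

£1.99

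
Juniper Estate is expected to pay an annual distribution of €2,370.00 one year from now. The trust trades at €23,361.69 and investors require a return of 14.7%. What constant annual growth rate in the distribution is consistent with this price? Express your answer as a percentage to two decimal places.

P = D₁/(r−g) ⇒ g = r − D₁/P = 0.147 − €2,370.00/€23,361.69 = 0.045552

4.56%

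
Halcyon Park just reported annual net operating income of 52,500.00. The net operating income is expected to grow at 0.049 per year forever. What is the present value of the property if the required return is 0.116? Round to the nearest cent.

821977.61

D₁ = D₀ × (1 + g) = 52,500.00 × 1.049 = 55,072.5000
Growing perpetuity: P = D₁ / (r − g) = 55,072.5000 / (0.116 − 0.049) = 821,977.61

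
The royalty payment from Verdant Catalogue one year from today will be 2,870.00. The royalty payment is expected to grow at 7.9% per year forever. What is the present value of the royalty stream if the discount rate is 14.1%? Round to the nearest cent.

Growing perpetuity: P = D₁ / (r − g) = 2,870.0000 / (0.141 − 0.079) = 46,290.32

46290.32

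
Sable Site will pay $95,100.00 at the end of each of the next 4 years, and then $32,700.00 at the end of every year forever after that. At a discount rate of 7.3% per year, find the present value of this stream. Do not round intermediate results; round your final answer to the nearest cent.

$657883.58

PV of 4-year annuity: $95,100.00 × [1 − (1+0.073)^−4] / 0.073 = 319954.16115
Perpetuity value at year 4: $32,700.00 / 0.073 = 447945.20548
PV of perpetuity: 447945.20548 / (1+0.073)^4 = 337929.42136
Total PV = 319954.16115 + 337929.42136 = 657883.58251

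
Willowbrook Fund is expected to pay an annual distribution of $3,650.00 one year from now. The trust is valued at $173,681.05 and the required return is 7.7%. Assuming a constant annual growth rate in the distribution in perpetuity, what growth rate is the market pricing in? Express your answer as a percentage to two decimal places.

P = D₁/(r−g) ⇒ g = r − D₁/P = 0.077 − $3,650.00/$173,681.05 = 0.055984

5.60%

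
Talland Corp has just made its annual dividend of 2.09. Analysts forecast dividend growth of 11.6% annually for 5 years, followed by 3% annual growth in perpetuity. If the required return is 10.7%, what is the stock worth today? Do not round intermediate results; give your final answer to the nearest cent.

39.82

D_1 = 2.33244
D_2 = 2.60300
D_3 = 2.90495
D_4 = 3.24193
D_5 = 3.61799
Terminal value at year 5: TV = D_5×(1+g_2)/(r−g_2) = 3.72653/0.077 = 48.39648
P_0 = D_1/(1+r)^1 + D_2/(1+r)^2 + D_3/(1+r)^3 + D_4/(1+r)^4 + D_5/(1+r)^5 + TV/(1+r)^5
    = 2.10699 + 2.12412 + 2.14139 + 2.15880 + 2.17635 + 29.11224 = 39.81990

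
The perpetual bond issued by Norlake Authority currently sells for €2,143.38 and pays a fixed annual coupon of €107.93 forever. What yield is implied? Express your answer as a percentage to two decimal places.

P = C/r ⇒ r = C/P = €107.93/€2,143.38 = 0.050355

5.04%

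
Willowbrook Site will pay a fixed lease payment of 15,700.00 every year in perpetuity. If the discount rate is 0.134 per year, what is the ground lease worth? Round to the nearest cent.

Level perpetuity: PV = C / r = 15,700.00 / 0.134 = 117,164.18

117164.18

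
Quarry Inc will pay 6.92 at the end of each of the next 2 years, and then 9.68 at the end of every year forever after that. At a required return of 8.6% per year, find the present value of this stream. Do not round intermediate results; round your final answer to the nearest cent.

PV of 2-year annuity: 6.92 × [1 − (1+0.086)^−2] / 0.086 = 12.23942
Perpetuity value at year 2: 9.68 / 0.086 = 112.55814
PV of perpetuity: 112.55814 / (1+0.086)^2 = 95.43710
Total PV = 12.23942 + 95.43710 = 107.67652

107.68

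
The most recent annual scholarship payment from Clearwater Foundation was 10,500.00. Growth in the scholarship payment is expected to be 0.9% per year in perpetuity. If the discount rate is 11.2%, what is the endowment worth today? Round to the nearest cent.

D₁ = D₀ × (1 + g) = 10,500.00 × 1.009 = 10,594.5000
Growing perpetuity: P = D₁ / (r − g) = 10,594.5000 / (0.112 − 0.009) = 102,859.22

102859.22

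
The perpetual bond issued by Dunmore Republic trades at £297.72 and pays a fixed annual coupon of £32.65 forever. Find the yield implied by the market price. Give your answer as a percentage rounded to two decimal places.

P = C/r ⇒ r = C/P = £32.65/£297.72 = 0.109667

10.97%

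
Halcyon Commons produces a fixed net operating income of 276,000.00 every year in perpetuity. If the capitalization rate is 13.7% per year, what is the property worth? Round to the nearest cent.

Level perpetuity: PV = C / r = 276,000.00 / 0.137 = 2,014,598.54

2014598.54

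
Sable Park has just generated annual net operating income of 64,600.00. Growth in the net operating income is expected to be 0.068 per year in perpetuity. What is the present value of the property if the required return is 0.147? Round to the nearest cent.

D₁ = D₀ × (1 + g) = 64,600.00 × 1.068 = 68,992.8000
Growing perpetuity: P = D₁ / (r − g) = 68,992.8000 / (0.147 − 0.068) = 873,326.58

873326.58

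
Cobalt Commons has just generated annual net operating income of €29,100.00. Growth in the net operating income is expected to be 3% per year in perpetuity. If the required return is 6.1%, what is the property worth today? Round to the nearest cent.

€966870.97

D₁ = D₀ × (1 + g) = €29,100.00 × 1.03 = €29,973.0000
Growing perpetuity: P = D₁ / (r − g) = €29,973.0000 / (0.061 − 0.03) = €966,870.97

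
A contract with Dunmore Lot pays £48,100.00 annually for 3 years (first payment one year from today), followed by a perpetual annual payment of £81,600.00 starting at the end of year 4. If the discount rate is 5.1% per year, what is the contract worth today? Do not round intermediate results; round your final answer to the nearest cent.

PV of 3-year annuity: £48,100.00 × [1 − (1+0.051)^−3] / 0.051 = 130743.17079
Perpetuity value at year 3: £81,600.00 / 0.051 = 1600000.00000
PV of perpetuity: 1600000.00000 / (1+0.051)^3 = 1378198.69570
Total PV = 130743.17079 + 1378198.69570 = 1508941.86649

£1508941.87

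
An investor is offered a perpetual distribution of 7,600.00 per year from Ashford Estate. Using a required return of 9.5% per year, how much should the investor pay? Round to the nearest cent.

80000.00

Level perpetuity: PV = C / r = 7,600.00 / 0.095 = 80,000.00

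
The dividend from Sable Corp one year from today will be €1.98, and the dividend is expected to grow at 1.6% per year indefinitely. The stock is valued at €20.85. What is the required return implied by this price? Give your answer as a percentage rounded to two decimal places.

11.10%

P = D₁/(r − g) ⇒ r = D₁/P + g = €1.9800/€20.85 + 0.016 = 0.094964 + 0.016 = 0.110964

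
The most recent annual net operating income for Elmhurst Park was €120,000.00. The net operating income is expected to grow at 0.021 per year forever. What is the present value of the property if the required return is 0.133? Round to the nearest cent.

€1093928.57

D₁ = D₀ × (1 + g) = €120,000.00 × 1.021 = €122,520.0000
Growing perpetuity: P = D₁ / (r − g) = €122,520.0000 / (0.133 − 0.021) = €1,093,928.57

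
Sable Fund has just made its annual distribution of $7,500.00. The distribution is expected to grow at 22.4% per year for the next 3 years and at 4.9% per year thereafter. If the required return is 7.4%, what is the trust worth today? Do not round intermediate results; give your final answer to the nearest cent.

D_1 = 9180.00000
D_2 = 11236.32000
D_3 = 13753.25568
Terminal value at year 3: TV = D_3×(1+g_2)/(r−g_2) = 14427.16521/0.025 = 577086.60833
P_0 = D_1/(1+r)^1 + D_2/(1+r)^2 + D_3/(1+r)^3 + TV/(1+r)^3
    = 8547.48603 + 9741.26900 + 11101.78143 + 465830.74877 = 495221.28523

$495221.29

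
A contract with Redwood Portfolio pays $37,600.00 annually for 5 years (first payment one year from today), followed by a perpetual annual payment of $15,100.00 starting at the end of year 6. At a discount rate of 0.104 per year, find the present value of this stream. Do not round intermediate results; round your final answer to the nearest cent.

PV of 5-year annuity: $37,600.00 × [1 − (1+0.104)^−5] / 0.104 = 141088.95112
Perpetuity value at year 5: $15,100.00 / 0.104 = 145192.30769
PV of perpetuity: 145192.30769 / (1+0.104)^5 = 88531.58530
Total PV = 141088.95112 + 88531.58530 = 229620.53642

$229620.54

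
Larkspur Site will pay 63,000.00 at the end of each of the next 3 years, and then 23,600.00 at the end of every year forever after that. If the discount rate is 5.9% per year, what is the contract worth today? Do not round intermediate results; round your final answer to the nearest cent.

505511.83

PV of 3-year annuity: 63,000.00 × [1 − (1+0.059)^−3] / 0.059 = 168711.80607
Perpetuity value at year 3: 23,600.00 / 0.059 = 400000.00000
PV of perpetuity: 400000.00000 / (1+0.059)^3 = 336800.02185
Total PV = 168711.80607 + 336800.02185 = 505511.82792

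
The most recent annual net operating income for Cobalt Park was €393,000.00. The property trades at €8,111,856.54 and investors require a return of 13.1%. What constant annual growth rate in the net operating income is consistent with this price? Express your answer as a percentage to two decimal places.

P = D₀(1+g)/(r−g) ⇒ P(r−g) = D₀(1+g) ⇒ g(P+D₀) = P·r − D₀
g = (P·r − D₀)/(P + D₀) = (€8,111,856.54×0.131 − €393,000.00) / (€8,111,856.54 + €393,000.00) = 0.078738

7.87%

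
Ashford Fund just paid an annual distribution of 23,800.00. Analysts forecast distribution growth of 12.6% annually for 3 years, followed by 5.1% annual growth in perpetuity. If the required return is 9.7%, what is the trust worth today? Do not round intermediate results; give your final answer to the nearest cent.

663295.89

D_1 = 26798.80000
D_2 = 30175.44880
D_3 = 33977.55535
Terminal value at year 3: TV = D_3×(1+g_2)/(r−g_2) = 35710.41067/0.046 = 776313.27547
P_0 = D_1/(1+r)^1 + D_2/(1+r)^2 + D_3/(1+r)^3 + TV/(1+r)^3
    = 24429.17046 + 25074.97351 + 25737.84884 + 588053.89410 = 663295.88692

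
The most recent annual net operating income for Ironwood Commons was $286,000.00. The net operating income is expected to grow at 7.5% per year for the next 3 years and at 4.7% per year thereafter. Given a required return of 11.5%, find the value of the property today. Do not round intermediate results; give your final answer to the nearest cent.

$4744330.27

D_1 = 307450.00000
D_2 = 330508.75000
D_3 = 355296.90625
Terminal value at year 3: TV = D_3×(1+g_2)/(r−g_2) = 371995.86084/0.068 = 5470527.36535
P_0 = D_1/(1+r)^1 + D_2/(1+r)^2 + D_3/(1+r)^3 + TV/(1+r)^3
    = 275739.91031 + 265847.89559 + 256310.75136 + 3946431.71576 = 4744330.27302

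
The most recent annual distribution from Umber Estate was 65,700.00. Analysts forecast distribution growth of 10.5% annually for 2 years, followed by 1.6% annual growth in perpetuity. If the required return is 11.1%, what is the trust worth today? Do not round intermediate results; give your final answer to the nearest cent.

825412.86

D_1 = 72598.50000
D_2 = 80221.34250
Terminal value at year 2: TV = D_2×(1+g_2)/(r−g_2) = 81504.88398/0.095 = 857946.14716
P_0 = D_1/(1+r)^1 + D_2/(1+r)^2 + TV/(1+r)^2
    = 65345.18452 + 64992.28523 + 695075.38732 = 825412.85708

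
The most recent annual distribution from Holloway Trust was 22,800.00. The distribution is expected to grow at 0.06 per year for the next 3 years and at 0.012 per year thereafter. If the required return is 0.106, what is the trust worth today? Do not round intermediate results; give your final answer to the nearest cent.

278958.94

D_1 = 24168.00000
D_2 = 25618.08000
D_3 = 27155.16480
Terminal value at year 3: TV = D_3×(1+g_2)/(r−g_2) = 27481.02678/0.094 = 292351.34870
P_0 = D_1/(1+r)^1 + D_2/(1+r)^2 + D_3/(1+r)^3 + TV/(1+r)^3
    = 21851.71790 + 20942.87611 + 20071.83425 + 216092.51337 = 278958.94162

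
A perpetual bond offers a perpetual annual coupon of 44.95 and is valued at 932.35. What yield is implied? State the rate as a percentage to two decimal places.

P = C/r ⇒ r = C/P = 44.95/932.35 = 0.048212

4.82%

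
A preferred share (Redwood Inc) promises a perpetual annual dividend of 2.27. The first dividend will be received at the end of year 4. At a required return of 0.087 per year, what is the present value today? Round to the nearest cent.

20.32

Value at end of year 3: C / r = 2.27 / 0.087 = 26.0920
Discount to today: PV = 26.0920 / (1 + 0.087)^3 = 26.0920 / 1.284366 = 20.32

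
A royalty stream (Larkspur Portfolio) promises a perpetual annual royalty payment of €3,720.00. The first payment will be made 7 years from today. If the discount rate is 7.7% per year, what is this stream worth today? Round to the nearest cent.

€30956.94

Value at end of year 6: C / r = €3,720.00 / 0.077 = €48,311.6883
Discount to today: PV = €48,311.6883 / (1 + 0.077)^6 = €48,311.6883 / 1.560609 = €30,956.94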